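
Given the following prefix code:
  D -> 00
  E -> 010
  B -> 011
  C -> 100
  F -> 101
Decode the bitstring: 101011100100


Decoding step by step:
Bits 101 -> F
Bits 011 -> B
Bits 100 -> C
Bits 100 -> C


Decoded message: FBCC


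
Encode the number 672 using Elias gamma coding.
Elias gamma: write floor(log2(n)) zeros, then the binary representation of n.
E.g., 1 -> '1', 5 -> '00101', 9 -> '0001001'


num_bits = floor(log2(672)) + 1 = 10
leading_zeros = num_bits - 1 = 9
binary(672) = 1010100000

Elias gamma(672) = '000000000' + '1010100000' = 0000000001010100000 (19 bits)


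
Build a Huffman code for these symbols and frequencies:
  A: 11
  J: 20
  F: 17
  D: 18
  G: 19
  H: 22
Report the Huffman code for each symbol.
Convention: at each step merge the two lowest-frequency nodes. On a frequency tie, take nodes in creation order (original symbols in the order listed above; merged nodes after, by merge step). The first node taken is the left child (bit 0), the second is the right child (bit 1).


Huffman tree construction:
Step 1: Merge A(11) + F(17) = 28
Step 2: Merge D(18) + G(19) = 37
Step 3: Merge J(20) + H(22) = 42
Step 4: Merge (A+F)(28) + (D+G)(37) = 65
Step 5: Merge (J+H)(42) + ((A+F)+(D+G))(65) = 107
Read each symbol's code off the tree from the root (left child = 0, right child = 1).

Codes:
  A: 100 (length 3)
  J: 00 (length 2)
  F: 101 (length 3)
  D: 110 (length 3)
  G: 111 (length 3)
  H: 01 (length 2)
Average code length: 279/107 = 2.6075 bits/symbol


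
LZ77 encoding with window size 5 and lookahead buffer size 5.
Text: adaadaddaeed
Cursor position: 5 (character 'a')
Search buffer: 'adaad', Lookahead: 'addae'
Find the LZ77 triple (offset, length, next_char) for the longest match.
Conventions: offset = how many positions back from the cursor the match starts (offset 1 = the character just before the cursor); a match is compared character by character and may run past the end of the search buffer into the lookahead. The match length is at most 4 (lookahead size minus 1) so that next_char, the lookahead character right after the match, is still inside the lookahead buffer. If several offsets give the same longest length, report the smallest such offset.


Try each offset into the search buffer:
  offset=1 (pos 4, char 'd'): match length 0
  offset=2 (pos 3, char 'a'): match length 2
  offset=3 (pos 2, char 'a'): match length 1
  offset=4 (pos 1, char 'd'): match length 0
  offset=5 (pos 0, char 'a'): match length 2
Longest match has length 2, found at offsets 2, 5; take the smallest, offset 2.
next_char = character at position 5 + 2 = 7 -> 'd'

Best match: offset=2, length=2 (matching 'ad' starting at position 3)
LZ77 triple: (2, 2, 'd')


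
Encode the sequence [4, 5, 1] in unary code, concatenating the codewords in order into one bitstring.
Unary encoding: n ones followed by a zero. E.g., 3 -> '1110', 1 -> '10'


Encode each number as n ones followed by a terminating 0:
  4 -> 11110 (5 bits)
  5 -> 111110 (6 bits)
  1 -> 10 (2 bits)
Total length = 5 + 6 + 2 = 13 bits.

Unary([4, 5, 1]) = 1111011111010 (13 bits)


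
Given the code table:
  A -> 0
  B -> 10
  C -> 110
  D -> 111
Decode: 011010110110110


Decoding:
0 -> A
110 -> C
10 -> B
110 -> C
110 -> C
110 -> C


Result: ACBCCC


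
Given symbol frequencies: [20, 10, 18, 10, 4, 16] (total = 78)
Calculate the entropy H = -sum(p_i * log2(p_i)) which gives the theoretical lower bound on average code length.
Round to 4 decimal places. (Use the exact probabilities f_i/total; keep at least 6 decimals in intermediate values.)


Per-symbol terms -p_i * log2(p_i) with p_i = f_i/78:
  p = 20/78 = 0.256410: log2(p) = -1.963474, -p*log2(p) = 0.503455
  p = 10/78 = 0.128205: log2(p) = -2.963474, -p*log2(p) = 0.379933
  p = 18/78 = 0.230769: log2(p) = -2.115477, -p*log2(p) = 0.488187
  p = 10/78 = 0.128205: log2(p) = -2.963474, -p*log2(p) = 0.379933
  p = 4/78 = 0.051282: log2(p) = -4.285402, -p*log2(p) = 0.219764
  p = 16/78 = 0.205128: log2(p) = -2.285402, -p*log2(p) = 0.468800
H = 0.503455 + 0.379933 + 0.488187 + 0.379933 + 0.219764 + 0.468800 = 2.440072

H = 2.4401 bits/symbol


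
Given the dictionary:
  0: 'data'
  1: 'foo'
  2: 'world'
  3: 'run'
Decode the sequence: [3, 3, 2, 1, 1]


Look up each index in the dictionary:
  3 -> 'run'
  3 -> 'run'
  2 -> 'world'
  1 -> 'foo'
  1 -> 'foo'

Decoded: "run run world foo foo"


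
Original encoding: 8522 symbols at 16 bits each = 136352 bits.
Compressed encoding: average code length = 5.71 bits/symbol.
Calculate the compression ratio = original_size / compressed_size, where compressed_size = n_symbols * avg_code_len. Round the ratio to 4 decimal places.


original_size = n_symbols * orig_bits = 8522 * 16 = 136352 bits
compressed_size = n_symbols * avg_code_len = 8522 * 5.71 = 48660.62 bits
ratio = original_size / compressed_size = 136352 / 48660.62 = 2.8021

Compression ratio = 2.8021


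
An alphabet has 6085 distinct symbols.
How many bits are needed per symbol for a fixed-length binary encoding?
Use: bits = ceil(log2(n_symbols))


log2(6085) = 12.571
Bracket: 2^12 = 4096 < 6085 <= 2^13 = 8192
So ceil(log2(6085)) = 13

bits = ceil(log2(6085)) = ceil(12.571) = 13 bits


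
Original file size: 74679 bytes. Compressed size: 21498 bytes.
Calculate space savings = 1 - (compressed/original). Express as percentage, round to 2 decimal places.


ratio = compressed/original = 21498/74679 = 0.287872
savings = 1 - ratio = 1 - 0.287872 = 0.712128
as a percentage: 0.712128 * 100 = 71.21%

Space savings = 1 - 21498/74679 = 71.21%


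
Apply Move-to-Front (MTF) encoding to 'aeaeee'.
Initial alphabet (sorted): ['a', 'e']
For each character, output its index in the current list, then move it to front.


MTF encoding:
'a': index 0 in ['a', 'e'] -> ['a', 'e']
'e': index 1 in ['a', 'e'] -> ['e', 'a']
'a': index 1 in ['e', 'a'] -> ['a', 'e']
'e': index 1 in ['a', 'e'] -> ['e', 'a']
'e': index 0 in ['e', 'a'] -> ['e', 'a']
'e': index 0 in ['e', 'a'] -> ['e', 'a']


Output: [0, 1, 1, 1, 0, 0]


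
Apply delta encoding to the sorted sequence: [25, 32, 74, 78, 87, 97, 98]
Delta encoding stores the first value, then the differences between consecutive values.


First value: 25
Deltas:
  32 - 25 = 7
  74 - 32 = 42
  78 - 74 = 4
  87 - 78 = 9
  97 - 87 = 10
  98 - 97 = 1


Delta encoded: [25, 7, 42, 4, 9, 10, 1]


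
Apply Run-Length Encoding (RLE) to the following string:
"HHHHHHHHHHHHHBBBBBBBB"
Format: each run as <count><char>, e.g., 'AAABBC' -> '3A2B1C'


Scanning runs left to right:
  i=0: run of 'H' x 13 -> '13H'
  i=13: run of 'B' x 8 -> '8B'

RLE = 13H8B


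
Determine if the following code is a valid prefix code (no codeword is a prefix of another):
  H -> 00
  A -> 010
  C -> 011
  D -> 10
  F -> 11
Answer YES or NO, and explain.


Checking each pair (does one codeword prefix another?):
  H='00' vs A='010': no prefix
  H='00' vs C='011': no prefix
  H='00' vs D='10': no prefix
  H='00' vs F='11': no prefix
  A='010' vs H='00': no prefix
  A='010' vs C='011': no prefix
  A='010' vs D='10': no prefix
  A='010' vs F='11': no prefix
  C='011' vs H='00': no prefix
  C='011' vs A='010': no prefix
  C='011' vs D='10': no prefix
  C='011' vs F='11': no prefix
  D='10' vs H='00': no prefix
  D='10' vs A='010': no prefix
  D='10' vs C='011': no prefix
  D='10' vs F='11': no prefix
  F='11' vs H='00': no prefix
  F='11' vs A='010': no prefix
  F='11' vs C='011': no prefix
  F='11' vs D='10': no prefix
No violation found over all pairs.

YES -- this is a valid prefix code. No codeword is a prefix of any other codeword.


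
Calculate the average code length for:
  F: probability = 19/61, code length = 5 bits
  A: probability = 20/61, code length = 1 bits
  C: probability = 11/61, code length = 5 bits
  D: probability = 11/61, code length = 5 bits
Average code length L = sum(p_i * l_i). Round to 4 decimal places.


Weighted contributions p_i * l_i:
  F: (19/61) * 5 = 95/61
  A: (20/61) * 1 = 20/61
  C: (11/61) * 5 = 55/61
  D: (11/61) * 5 = 55/61
Sum = (95 + 20 + 55 + 55)/61 = 225/61

L = 225/61 = 3.6885 bits/symbol


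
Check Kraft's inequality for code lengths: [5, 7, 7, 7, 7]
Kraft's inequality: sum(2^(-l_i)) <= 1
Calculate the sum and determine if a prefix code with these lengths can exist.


Sum = 2^(-5) + 2^(-7) + 2^(-7) + 2^(-7) + 2^(-7)
    = 0.03125 + 0.0078125 + 0.0078125 + 0.0078125 + 0.0078125
    = 8/128 = 0.0625
Since 0.0625 <= 1, Kraft's inequality IS satisfied.
A prefix code with these lengths CAN exist.

Kraft sum = 0.0625. Satisfied.


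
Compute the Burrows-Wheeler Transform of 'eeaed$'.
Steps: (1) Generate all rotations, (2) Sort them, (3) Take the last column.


Rotations (sorted):
  0: $eeaed -> last char: d
  1: aed$ee -> last char: e
  2: d$eeae -> last char: e
  3: eaed$e -> last char: e
  4: ed$eea -> last char: a
  5: eeaed$ -> last char: $


BWT = deeea$


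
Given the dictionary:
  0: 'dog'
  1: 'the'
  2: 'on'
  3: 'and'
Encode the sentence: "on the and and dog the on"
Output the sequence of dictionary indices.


Look up each word in the dictionary:
  'on' -> 2
  'the' -> 1
  'and' -> 3
  'and' -> 3
  'dog' -> 0
  'the' -> 1
  'on' -> 2

Encoded: [2, 1, 3, 3, 0, 1, 2]


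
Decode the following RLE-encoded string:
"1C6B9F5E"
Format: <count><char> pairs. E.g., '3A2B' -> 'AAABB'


Expanding each <count><char> pair:
  1C -> 'C'
  6B -> 'BBBBBB'
  9F -> 'FFFFFFFFF'
  5E -> 'EEEEE'

Decoded = CBBBBBBFFFFFFFFFEEEEE


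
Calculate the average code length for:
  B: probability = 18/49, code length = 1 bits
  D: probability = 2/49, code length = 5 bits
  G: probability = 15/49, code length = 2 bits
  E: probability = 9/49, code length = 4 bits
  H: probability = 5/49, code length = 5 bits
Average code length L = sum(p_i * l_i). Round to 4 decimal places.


Weighted contributions p_i * l_i:
  B: (18/49) * 1 = 18/49
  D: (2/49) * 5 = 10/49
  G: (15/49) * 2 = 30/49
  E: (9/49) * 4 = 36/49
  H: (5/49) * 5 = 25/49
Sum = (18 + 10 + 30 + 36 + 25)/49 = 119/49

L = 119/49 = 2.4286 bits/symbol


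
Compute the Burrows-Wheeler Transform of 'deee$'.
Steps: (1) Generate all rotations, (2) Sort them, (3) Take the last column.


Rotations (sorted):
  0: $deee -> last char: e
  1: deee$ -> last char: $
  2: e$dee -> last char: e
  3: ee$de -> last char: e
  4: eee$d -> last char: d


BWT = e$eed


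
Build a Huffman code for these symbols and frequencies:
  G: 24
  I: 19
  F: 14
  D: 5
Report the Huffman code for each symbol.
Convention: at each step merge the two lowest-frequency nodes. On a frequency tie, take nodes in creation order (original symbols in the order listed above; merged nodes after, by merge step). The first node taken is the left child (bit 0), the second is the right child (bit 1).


Huffman tree construction:
Step 1: Merge D(5) + F(14) = 19
Step 2: Merge I(19) + (D+F)(19) = 38
Step 3: Merge G(24) + (I+(D+F))(38) = 62
Read each symbol's code off the tree from the root (left child = 0, right child = 1).

Codes:
  G: 0 (length 1)
  I: 10 (length 2)
  F: 111 (length 3)
  D: 110 (length 3)
Average code length: 119/62 = 1.9194 bits/symbol


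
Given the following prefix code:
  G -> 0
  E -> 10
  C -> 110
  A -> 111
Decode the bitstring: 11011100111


Decoding step by step:
Bits 110 -> C
Bits 111 -> A
Bits 0 -> G
Bits 0 -> G
Bits 111 -> A


Decoded message: CAGGA


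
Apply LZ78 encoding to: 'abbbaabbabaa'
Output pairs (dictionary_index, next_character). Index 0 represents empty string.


LZ78 encoding steps:
Dictionary: {0: ''}
Step 1: w='' (idx 0), next='a' -> output (0, 'a'), add 'a' as idx 1
Step 2: w='' (idx 0), next='b' -> output (0, 'b'), add 'b' as idx 2
Step 3: w='b' (idx 2), next='b' -> output (2, 'b'), add 'bb' as idx 3
Step 4: w='a' (idx 1), next='a' -> output (1, 'a'), add 'aa' as idx 4
Step 5: w='bb' (idx 3), next='a' -> output (3, 'a'), add 'bba' as idx 5
Step 6: w='b' (idx 2), next='a' -> output (2, 'a'), add 'ba' as idx 6
Step 7: w='a' (idx 1), end of input -> output (1, '')


Encoded: [(0, 'a'), (0, 'b'), (2, 'b'), (1, 'a'), (3, 'a'), (2, 'a'), (1, '')]


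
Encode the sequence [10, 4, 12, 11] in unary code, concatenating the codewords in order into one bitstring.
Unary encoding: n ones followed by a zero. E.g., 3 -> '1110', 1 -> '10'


Encode each number as n ones followed by a terminating 0:
  10 -> 11111111110 (11 bits)
  4 -> 11110 (5 bits)
  12 -> 1111111111110 (13 bits)
  11 -> 111111111110 (12 bits)
Total length = 11 + 5 + 13 + 12 = 41 bits.

Unary([10, 4, 12, 11]) = 11111111110111101111111111110111111111110 (41 bits)


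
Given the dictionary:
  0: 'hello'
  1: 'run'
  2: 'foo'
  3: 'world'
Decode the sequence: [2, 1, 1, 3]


Look up each index in the dictionary:
  2 -> 'foo'
  1 -> 'run'
  1 -> 'run'
  3 -> 'world'

Decoded: "foo run run world"


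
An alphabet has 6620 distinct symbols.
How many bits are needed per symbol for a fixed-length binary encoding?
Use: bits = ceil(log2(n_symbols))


log2(6620) = 12.6926
Bracket: 2^12 = 4096 < 6620 <= 2^13 = 8192
So ceil(log2(6620)) = 13

bits = ceil(log2(6620)) = ceil(12.6926) = 13 bits


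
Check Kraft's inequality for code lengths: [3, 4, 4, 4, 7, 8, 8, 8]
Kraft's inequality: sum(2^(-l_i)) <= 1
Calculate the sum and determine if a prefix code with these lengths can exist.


Sum = 2^(-3) + 2^(-4) + 2^(-4) + 2^(-4) + 2^(-7) + 2^(-8) + 2^(-8) + 2^(-8)
    = 0.125 + 0.0625 + 0.0625 + 0.0625 + 0.0078125 + 0.00390625 + 0.00390625 + 0.00390625
    = 85/256 = 0.33203125
Since 0.33203125 <= 1, Kraft's inequality IS satisfied.
A prefix code with these lengths CAN exist.

Kraft sum = 0.33203125. Satisfied.


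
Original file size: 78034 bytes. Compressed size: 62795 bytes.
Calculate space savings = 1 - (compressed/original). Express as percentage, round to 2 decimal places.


ratio = compressed/original = 62795/78034 = 0.804713
savings = 1 - ratio = 1 - 0.804713 = 0.195287
as a percentage: 0.195287 * 100 = 19.53%

Space savings = 1 - 62795/78034 = 19.53%


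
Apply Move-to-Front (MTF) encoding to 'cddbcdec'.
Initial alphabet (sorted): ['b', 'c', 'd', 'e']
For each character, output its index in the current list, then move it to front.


MTF encoding:
'c': index 1 in ['b', 'c', 'd', 'e'] -> ['c', 'b', 'd', 'e']
'd': index 2 in ['c', 'b', 'd', 'e'] -> ['d', 'c', 'b', 'e']
'd': index 0 in ['d', 'c', 'b', 'e'] -> ['d', 'c', 'b', 'e']
'b': index 2 in ['d', 'c', 'b', 'e'] -> ['b', 'd', 'c', 'e']
'c': index 2 in ['b', 'd', 'c', 'e'] -> ['c', 'b', 'd', 'e']
'd': index 2 in ['c', 'b', 'd', 'e'] -> ['d', 'c', 'b', 'e']
'e': index 3 in ['d', 'c', 'b', 'e'] -> ['e', 'd', 'c', 'b']
'c': index 2 in ['e', 'd', 'c', 'b'] -> ['c', 'e', 'd', 'b']


Output: [1, 2, 0, 2, 2, 2, 3, 2]


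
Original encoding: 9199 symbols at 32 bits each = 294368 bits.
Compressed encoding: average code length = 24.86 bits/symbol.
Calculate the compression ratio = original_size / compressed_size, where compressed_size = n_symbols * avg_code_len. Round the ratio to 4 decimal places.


original_size = n_symbols * orig_bits = 9199 * 32 = 294368 bits
compressed_size = n_symbols * avg_code_len = 9199 * 24.86 = 228687.14 bits
ratio = original_size / compressed_size = 294368 / 228687.14 = 1.2872

Compression ratio = 1.2872


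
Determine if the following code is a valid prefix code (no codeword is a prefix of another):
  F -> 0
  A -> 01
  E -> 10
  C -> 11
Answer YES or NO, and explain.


Checking each pair (does one codeword prefix another?):
  F='0' vs A='01': prefix -- VIOLATION

NO -- this is NOT a valid prefix code. F (0) is a prefix of A (01).


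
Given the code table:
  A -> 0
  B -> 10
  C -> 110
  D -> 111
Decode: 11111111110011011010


Decoding:
111 -> D
111 -> D
111 -> D
10 -> B
0 -> A
110 -> C
110 -> C
10 -> B


Result: DDDBACCB


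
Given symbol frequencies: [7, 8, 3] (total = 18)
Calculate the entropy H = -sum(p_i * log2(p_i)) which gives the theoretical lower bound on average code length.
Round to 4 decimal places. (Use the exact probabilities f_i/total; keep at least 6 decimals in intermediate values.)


Per-symbol terms -p_i * log2(p_i) with p_i = f_i/18:
  p = 7/18 = 0.388889: log2(p) = -1.362570, -p*log2(p) = 0.529888
  p = 8/18 = 0.444444: log2(p) = -1.169925, -p*log2(p) = 0.519967
  p = 3/18 = 0.166667: log2(p) = -2.584963, -p*log2(p) = 0.430827
H = 0.529888 + 0.519967 + 0.430827 = 1.480682

H = 1.4807 bits/symbol


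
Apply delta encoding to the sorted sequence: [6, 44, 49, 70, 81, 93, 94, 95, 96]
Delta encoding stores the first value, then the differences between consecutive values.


First value: 6
Deltas:
  44 - 6 = 38
  49 - 44 = 5
  70 - 49 = 21
  81 - 70 = 11
  93 - 81 = 12
  94 - 93 = 1
  95 - 94 = 1
  96 - 95 = 1


Delta encoded: [6, 38, 5, 21, 11, 12, 1, 1, 1]


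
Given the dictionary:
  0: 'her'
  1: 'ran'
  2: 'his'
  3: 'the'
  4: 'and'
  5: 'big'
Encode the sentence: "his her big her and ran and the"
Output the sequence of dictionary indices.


Look up each word in the dictionary:
  'his' -> 2
  'her' -> 0
  'big' -> 5
  'her' -> 0
  'and' -> 4
  'ran' -> 1
  'and' -> 4
  'the' -> 3

Encoded: [2, 0, 5, 0, 4, 1, 4, 3]


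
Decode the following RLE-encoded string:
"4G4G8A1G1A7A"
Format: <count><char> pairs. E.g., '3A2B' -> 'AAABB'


Expanding each <count><char> pair:
  4G -> 'GGGG'
  4G -> 'GGGG'
  8A -> 'AAAAAAAA'
  1G -> 'G'
  1A -> 'A'
  7A -> 'AAAAAAA'

Decoded = GGGGGGGGAAAAAAAAGAAAAAAAA


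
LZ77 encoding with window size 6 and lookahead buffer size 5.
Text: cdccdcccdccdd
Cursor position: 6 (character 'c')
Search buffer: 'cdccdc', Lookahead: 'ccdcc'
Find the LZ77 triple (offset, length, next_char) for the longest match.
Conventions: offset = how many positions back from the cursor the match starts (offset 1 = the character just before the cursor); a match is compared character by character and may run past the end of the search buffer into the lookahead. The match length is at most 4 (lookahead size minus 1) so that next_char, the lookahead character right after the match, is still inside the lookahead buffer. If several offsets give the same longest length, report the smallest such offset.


Try each offset into the search buffer:
  offset=1 (pos 5, char 'c'): match length 2
  offset=2 (pos 4, char 'd'): match length 0
  offset=3 (pos 3, char 'c'): match length 1
  offset=4 (pos 2, char 'c'): match length 4
  offset=5 (pos 1, char 'd'): match length 0
  offset=6 (pos 0, char 'c'): match length 1
Longest match has length 4 at offset 4.
next_char = character at position 6 + 4 = 10 -> 'c'

Best match: offset=4, length=4 (matching 'ccdc' starting at position 2)
LZ77 triple: (4, 4, 'c')


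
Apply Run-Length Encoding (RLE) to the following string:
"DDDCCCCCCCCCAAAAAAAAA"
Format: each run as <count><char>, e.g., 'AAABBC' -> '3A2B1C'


Scanning runs left to right:
  i=0: run of 'D' x 3 -> '3D'
  i=3: run of 'C' x 9 -> '9C'
  i=12: run of 'A' x 9 -> '9A'

RLE = 3D9C9A


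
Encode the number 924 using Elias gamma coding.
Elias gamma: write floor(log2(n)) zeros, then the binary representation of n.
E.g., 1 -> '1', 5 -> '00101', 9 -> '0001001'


num_bits = floor(log2(924)) + 1 = 10
leading_zeros = num_bits - 1 = 9
binary(924) = 1110011100

Elias gamma(924) = '000000000' + '1110011100' = 0000000001110011100 (19 bits)


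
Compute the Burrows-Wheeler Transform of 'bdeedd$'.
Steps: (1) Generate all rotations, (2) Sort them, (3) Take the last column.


Rotations (sorted):
  0: $bdeedd -> last char: d
  1: bdeedd$ -> last char: $
  2: d$bdeed -> last char: d
  3: dd$bdee -> last char: e
  4: deedd$b -> last char: b
  5: edd$bde -> last char: e
  6: eedd$bd -> last char: d


BWT = d$debed


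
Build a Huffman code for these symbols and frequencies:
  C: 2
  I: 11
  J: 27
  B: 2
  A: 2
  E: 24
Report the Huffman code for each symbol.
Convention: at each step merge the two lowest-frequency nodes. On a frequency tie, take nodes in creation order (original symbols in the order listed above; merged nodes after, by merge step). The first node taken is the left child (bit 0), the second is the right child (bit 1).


Huffman tree construction:
Step 1: Merge C(2) + B(2) = 4
Step 2: Merge A(2) + (C+B)(4) = 6
Step 3: Merge (A+(C+B))(6) + I(11) = 17
Step 4: Merge ((A+(C+B))+I)(17) + E(24) = 41
Step 5: Merge J(27) + (((A+(C+B))+I)+E)(41) = 68
Read each symbol's code off the tree from the root (left child = 0, right child = 1).

Codes:
  C: 10010 (length 5)
  I: 101 (length 3)
  J: 0 (length 1)
  B: 10011 (length 5)
  A: 1000 (length 4)
  E: 11 (length 2)
Average code length: 136/68 = 2.0000 bits/symbol


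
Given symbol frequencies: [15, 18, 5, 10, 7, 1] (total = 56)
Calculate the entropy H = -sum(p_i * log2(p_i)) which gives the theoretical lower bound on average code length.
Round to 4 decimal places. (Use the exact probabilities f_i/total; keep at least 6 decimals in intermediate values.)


Per-symbol terms -p_i * log2(p_i) with p_i = f_i/56:
  p = 15/56 = 0.267857: log2(p) = -1.900464, -p*log2(p) = 0.509053
  p = 18/56 = 0.321429: log2(p) = -1.637430, -p*log2(p) = 0.526317
  p = 5/56 = 0.089286: log2(p) = -3.485427, -p*log2(p) = 0.311199
  p = 10/56 = 0.178571: log2(p) = -2.485427, -p*log2(p) = 0.443826
  p = 7/56 = 0.125000: log2(p) = -3.000000, -p*log2(p) = 0.375000
  p = 1/56 = 0.017857: log2(p) = -5.807355, -p*log2(p) = 0.103703
H = 0.509053 + 0.526317 + 0.311199 + 0.443826 + 0.375000 + 0.103703 = 2.269098

H = 2.2691 bits/symbol


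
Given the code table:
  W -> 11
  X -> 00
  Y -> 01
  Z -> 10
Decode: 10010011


Decoding:
10 -> Z
01 -> Y
00 -> X
11 -> W


Result: ZYXW


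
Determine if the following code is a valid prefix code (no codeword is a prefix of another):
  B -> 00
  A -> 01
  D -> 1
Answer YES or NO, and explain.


Checking each pair (does one codeword prefix another?):
  B='00' vs A='01': no prefix
  B='00' vs D='1': no prefix
  A='01' vs B='00': no prefix
  A='01' vs D='1': no prefix
  D='1' vs B='00': no prefix
  D='1' vs A='01': no prefix
No violation found over all pairs.

YES -- this is a valid prefix code. No codeword is a prefix of any other codeword.


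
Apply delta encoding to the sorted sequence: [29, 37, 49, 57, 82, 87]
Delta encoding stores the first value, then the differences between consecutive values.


First value: 29
Deltas:
  37 - 29 = 8
  49 - 37 = 12
  57 - 49 = 8
  82 - 57 = 25
  87 - 82 = 5


Delta encoded: [29, 8, 12, 8, 25, 5]


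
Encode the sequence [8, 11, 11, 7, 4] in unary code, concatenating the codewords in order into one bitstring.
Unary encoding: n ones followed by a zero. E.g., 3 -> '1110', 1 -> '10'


Encode each number as n ones followed by a terminating 0:
  8 -> 111111110 (9 bits)
  11 -> 111111111110 (12 bits)
  11 -> 111111111110 (12 bits)
  7 -> 11111110 (8 bits)
  4 -> 11110 (5 bits)
Total length = 9 + 12 + 12 + 8 + 5 = 46 bits.

Unary([8, 11, 11, 7, 4]) = 1111111101111111111101111111111101111111011110 (46 bits)


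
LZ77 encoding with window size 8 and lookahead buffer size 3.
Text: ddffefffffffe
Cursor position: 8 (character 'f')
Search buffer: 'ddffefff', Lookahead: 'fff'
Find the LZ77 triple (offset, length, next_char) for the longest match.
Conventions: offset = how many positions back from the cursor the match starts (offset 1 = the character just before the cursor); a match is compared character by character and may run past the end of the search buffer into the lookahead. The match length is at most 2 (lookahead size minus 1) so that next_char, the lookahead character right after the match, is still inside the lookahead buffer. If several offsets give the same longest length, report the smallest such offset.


Try each offset into the search buffer:
  offset=1 (pos 7, char 'f'): match length 2
  offset=2 (pos 6, char 'f'): match length 2
  offset=3 (pos 5, char 'f'): match length 2
  offset=4 (pos 4, char 'e'): match length 0
  offset=5 (pos 3, char 'f'): match length 1
  offset=6 (pos 2, char 'f'): match length 2
  offset=7 (pos 1, char 'd'): match length 0
  offset=8 (pos 0, char 'd'): match length 0
Longest match has length 2, found at offsets 1, 2, 3, 6; take the smallest, offset 1.
next_char = character at position 8 + 2 = 10 -> 'f'

Best match: offset=1, length=2 (matching 'ff' starting at position 7)
LZ77 triple: (1, 2, 'f')


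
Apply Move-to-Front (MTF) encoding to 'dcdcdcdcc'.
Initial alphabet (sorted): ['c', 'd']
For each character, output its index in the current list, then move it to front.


MTF encoding:
'd': index 1 in ['c', 'd'] -> ['d', 'c']
'c': index 1 in ['d', 'c'] -> ['c', 'd']
'd': index 1 in ['c', 'd'] -> ['d', 'c']
'c': index 1 in ['d', 'c'] -> ['c', 'd']
'd': index 1 in ['c', 'd'] -> ['d', 'c']
'c': index 1 in ['d', 'c'] -> ['c', 'd']
'd': index 1 in ['c', 'd'] -> ['d', 'c']
'c': index 1 in ['d', 'c'] -> ['c', 'd']
'c': index 0 in ['c', 'd'] -> ['c', 'd']


Output: [1, 1, 1, 1, 1, 1, 1, 1, 0]


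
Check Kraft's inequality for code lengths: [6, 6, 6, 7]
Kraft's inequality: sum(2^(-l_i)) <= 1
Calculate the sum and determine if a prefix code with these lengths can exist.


Sum = 2^(-6) + 2^(-6) + 2^(-6) + 2^(-7)
    = 0.015625 + 0.015625 + 0.015625 + 0.0078125
    = 7/128 = 0.0546875
Since 0.0546875 <= 1, Kraft's inequality IS satisfied.
A prefix code with these lengths CAN exist.

Kraft sum = 0.0546875. Satisfied.


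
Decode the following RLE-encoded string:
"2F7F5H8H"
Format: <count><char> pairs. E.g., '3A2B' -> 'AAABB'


Expanding each <count><char> pair:
  2F -> 'FF'
  7F -> 'FFFFFFF'
  5H -> 'HHHHH'
  8H -> 'HHHHHHHH'

Decoded = FFFFFFFFFHHHHHHHHHHHHH


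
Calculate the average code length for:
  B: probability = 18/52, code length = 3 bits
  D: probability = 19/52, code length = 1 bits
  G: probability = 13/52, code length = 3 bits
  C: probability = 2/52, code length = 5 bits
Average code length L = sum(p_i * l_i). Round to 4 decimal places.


Weighted contributions p_i * l_i:
  B: (18/52) * 3 = 54/52
  D: (19/52) * 1 = 19/52
  G: (13/52) * 3 = 39/52
  C: (2/52) * 5 = 10/52
Sum = (54 + 19 + 39 + 10)/52 = 122/52

L = 122/52 = 2.3462 bits/symbol


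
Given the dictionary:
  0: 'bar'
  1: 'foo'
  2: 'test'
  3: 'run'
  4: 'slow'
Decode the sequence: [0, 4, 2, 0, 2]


Look up each index in the dictionary:
  0 -> 'bar'
  4 -> 'slow'
  2 -> 'test'
  0 -> 'bar'
  2 -> 'test'

Decoded: "bar slow test bar test"


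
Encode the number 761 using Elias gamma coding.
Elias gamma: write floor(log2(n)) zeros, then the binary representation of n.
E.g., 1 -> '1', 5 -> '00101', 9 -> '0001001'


num_bits = floor(log2(761)) + 1 = 10
leading_zeros = num_bits - 1 = 9
binary(761) = 1011111001

Elias gamma(761) = '000000000' + '1011111001' = 0000000001011111001 (19 bits)


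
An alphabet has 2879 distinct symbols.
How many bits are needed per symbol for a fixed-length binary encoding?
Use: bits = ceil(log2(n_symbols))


log2(2879) = 11.4914
Bracket: 2^11 = 2048 < 2879 <= 2^12 = 4096
So ceil(log2(2879)) = 12

bits = ceil(log2(2879)) = ceil(11.4914) = 12 bits


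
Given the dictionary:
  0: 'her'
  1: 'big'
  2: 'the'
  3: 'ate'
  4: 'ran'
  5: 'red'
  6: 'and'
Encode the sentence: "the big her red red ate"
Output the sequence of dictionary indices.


Look up each word in the dictionary:
  'the' -> 2
  'big' -> 1
  'her' -> 0
  'red' -> 5
  'red' -> 5
  'ate' -> 3

Encoded: [2, 1, 0, 5, 5, 3]


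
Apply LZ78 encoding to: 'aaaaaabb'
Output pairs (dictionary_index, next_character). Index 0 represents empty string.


LZ78 encoding steps:
Dictionary: {0: ''}
Step 1: w='' (idx 0), next='a' -> output (0, 'a'), add 'a' as idx 1
Step 2: w='a' (idx 1), next='a' -> output (1, 'a'), add 'aa' as idx 2
Step 3: w='aa' (idx 2), next='a' -> output (2, 'a'), add 'aaa' as idx 3
Step 4: w='' (idx 0), next='b' -> output (0, 'b'), add 'b' as idx 4
Step 5: w='b' (idx 4), end of input -> output (4, '')


Encoded: [(0, 'a'), (1, 'a'), (2, 'a'), (0, 'b'), (4, '')]


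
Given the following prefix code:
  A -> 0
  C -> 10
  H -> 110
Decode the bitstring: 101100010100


Decoding step by step:
Bits 10 -> C
Bits 110 -> H
Bits 0 -> A
Bits 0 -> A
Bits 10 -> C
Bits 10 -> C
Bits 0 -> A


Decoded message: CHAACCA


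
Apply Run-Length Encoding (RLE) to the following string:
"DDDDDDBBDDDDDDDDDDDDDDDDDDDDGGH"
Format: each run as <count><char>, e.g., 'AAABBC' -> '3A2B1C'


Scanning runs left to right:
  i=0: run of 'D' x 6 -> '6D'
  i=6: run of 'B' x 2 -> '2B'
  i=8: run of 'D' x 20 -> '20D'
  i=28: run of 'G' x 2 -> '2G'
  i=30: run of 'H' x 1 -> '1H'

RLE = 6D2B20D2G1H


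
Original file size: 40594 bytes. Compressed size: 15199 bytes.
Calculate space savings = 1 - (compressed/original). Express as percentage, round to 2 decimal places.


ratio = compressed/original = 15199/40594 = 0.374415
savings = 1 - ratio = 1 - 0.374415 = 0.625585
as a percentage: 0.625585 * 100 = 62.56%

Space savings = 1 - 15199/40594 = 62.56%


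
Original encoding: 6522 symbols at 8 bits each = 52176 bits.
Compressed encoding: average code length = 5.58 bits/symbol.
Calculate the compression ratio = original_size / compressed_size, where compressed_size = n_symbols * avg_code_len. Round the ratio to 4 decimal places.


original_size = n_symbols * orig_bits = 6522 * 8 = 52176 bits
compressed_size = n_symbols * avg_code_len = 6522 * 5.58 = 36392.76 bits
ratio = original_size / compressed_size = 52176 / 36392.76 = 1.4337

Compression ratio = 1.4337


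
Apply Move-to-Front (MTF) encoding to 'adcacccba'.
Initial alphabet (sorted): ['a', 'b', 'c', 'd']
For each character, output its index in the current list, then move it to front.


MTF encoding:
'a': index 0 in ['a', 'b', 'c', 'd'] -> ['a', 'b', 'c', 'd']
'd': index 3 in ['a', 'b', 'c', 'd'] -> ['d', 'a', 'b', 'c']
'c': index 3 in ['d', 'a', 'b', 'c'] -> ['c', 'd', 'a', 'b']
'a': index 2 in ['c', 'd', 'a', 'b'] -> ['a', 'c', 'd', 'b']
'c': index 1 in ['a', 'c', 'd', 'b'] -> ['c', 'a', 'd', 'b']
'c': index 0 in ['c', 'a', 'd', 'b'] -> ['c', 'a', 'd', 'b']
'c': index 0 in ['c', 'a', 'd', 'b'] -> ['c', 'a', 'd', 'b']
'b': index 3 in ['c', 'a', 'd', 'b'] -> ['b', 'c', 'a', 'd']
'a': index 2 in ['b', 'c', 'a', 'd'] -> ['a', 'b', 'c', 'd']


Output: [0, 3, 3, 2, 1, 0, 0, 3, 2]


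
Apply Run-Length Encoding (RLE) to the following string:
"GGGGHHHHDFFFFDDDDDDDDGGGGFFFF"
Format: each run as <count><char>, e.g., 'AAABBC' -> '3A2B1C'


Scanning runs left to right:
  i=0: run of 'G' x 4 -> '4G'
  i=4: run of 'H' x 4 -> '4H'
  i=8: run of 'D' x 1 -> '1D'
  i=9: run of 'F' x 4 -> '4F'
  i=13: run of 'D' x 8 -> '8D'
  i=21: run of 'G' x 4 -> '4G'
  i=25: run of 'F' x 4 -> '4F'

RLE = 4G4H1D4F8D4G4F


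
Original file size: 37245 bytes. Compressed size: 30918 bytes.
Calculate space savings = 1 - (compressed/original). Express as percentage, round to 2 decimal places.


ratio = compressed/original = 30918/37245 = 0.830125
savings = 1 - ratio = 1 - 0.830125 = 0.169875
as a percentage: 0.169875 * 100 = 16.99%

Space savings = 1 - 30918/37245 = 16.99%


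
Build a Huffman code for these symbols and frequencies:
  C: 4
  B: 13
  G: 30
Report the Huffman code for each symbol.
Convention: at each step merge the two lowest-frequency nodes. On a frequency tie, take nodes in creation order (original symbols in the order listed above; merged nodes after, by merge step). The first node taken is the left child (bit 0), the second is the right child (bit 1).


Huffman tree construction:
Step 1: Merge C(4) + B(13) = 17
Step 2: Merge (C+B)(17) + G(30) = 47
Read each symbol's code off the tree from the root (left child = 0, right child = 1).

Codes:
  C: 00 (length 2)
  B: 01 (length 2)
  G: 1 (length 1)
Average code length: 64/47 = 1.3617 bits/symbol


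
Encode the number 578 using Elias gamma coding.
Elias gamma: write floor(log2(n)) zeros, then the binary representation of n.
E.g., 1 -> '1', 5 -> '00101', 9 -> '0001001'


num_bits = floor(log2(578)) + 1 = 10
leading_zeros = num_bits - 1 = 9
binary(578) = 1001000010

Elias gamma(578) = '000000000' + '1001000010' = 0000000001001000010 (19 bits)


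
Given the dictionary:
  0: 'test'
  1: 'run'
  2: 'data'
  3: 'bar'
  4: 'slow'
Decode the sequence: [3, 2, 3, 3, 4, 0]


Look up each index in the dictionary:
  3 -> 'bar'
  2 -> 'data'
  3 -> 'bar'
  3 -> 'bar'
  4 -> 'slow'
  0 -> 'test'

Decoded: "bar data bar bar slow test"


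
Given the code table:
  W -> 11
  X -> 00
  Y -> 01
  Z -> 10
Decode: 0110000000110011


Decoding:
01 -> Y
10 -> Z
00 -> X
00 -> X
00 -> X
11 -> W
00 -> X
11 -> W


Result: YZXXXWXW


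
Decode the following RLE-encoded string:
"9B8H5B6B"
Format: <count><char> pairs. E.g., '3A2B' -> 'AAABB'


Expanding each <count><char> pair:
  9B -> 'BBBBBBBBB'
  8H -> 'HHHHHHHH'
  5B -> 'BBBBB'
  6B -> 'BBBBBB'

Decoded = BBBBBBBBBHHHHHHHHBBBBBBBBBBB


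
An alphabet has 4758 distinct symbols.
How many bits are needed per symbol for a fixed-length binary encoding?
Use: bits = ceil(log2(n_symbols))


log2(4758) = 12.2161
Bracket: 2^12 = 4096 < 4758 <= 2^13 = 8192
So ceil(log2(4758)) = 13

bits = ceil(log2(4758)) = ceil(12.2161) = 13 bits


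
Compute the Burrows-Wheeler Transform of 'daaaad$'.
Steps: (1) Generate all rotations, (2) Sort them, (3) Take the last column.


Rotations (sorted):
  0: $daaaad -> last char: d
  1: aaaad$d -> last char: d
  2: aaad$da -> last char: a
  3: aad$daa -> last char: a
  4: ad$daaa -> last char: a
  5: d$daaaa -> last char: a
  6: daaaad$ -> last char: $


BWT = ddaaaa$


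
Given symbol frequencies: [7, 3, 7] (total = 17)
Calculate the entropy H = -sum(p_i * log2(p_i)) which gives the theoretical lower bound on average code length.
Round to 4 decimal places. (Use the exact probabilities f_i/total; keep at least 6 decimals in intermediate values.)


Per-symbol terms -p_i * log2(p_i) with p_i = f_i/17:
  p = 7/17 = 0.411765: log2(p) = -1.280108, -p*log2(p) = 0.527103
  p = 3/17 = 0.176471: log2(p) = -2.502500, -p*log2(p) = 0.441618
  p = 7/17 = 0.411765: log2(p) = -1.280108, -p*log2(p) = 0.527103
H = 0.527103 + 0.441618 + 0.527103 = 1.495824

H = 1.4958 bits/symbol


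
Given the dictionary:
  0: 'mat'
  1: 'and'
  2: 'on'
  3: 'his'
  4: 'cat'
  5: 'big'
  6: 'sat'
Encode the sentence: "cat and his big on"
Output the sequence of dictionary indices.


Look up each word in the dictionary:
  'cat' -> 4
  'and' -> 1
  'his' -> 3
  'big' -> 5
  'on' -> 2

Encoded: [4, 1, 3, 5, 2]


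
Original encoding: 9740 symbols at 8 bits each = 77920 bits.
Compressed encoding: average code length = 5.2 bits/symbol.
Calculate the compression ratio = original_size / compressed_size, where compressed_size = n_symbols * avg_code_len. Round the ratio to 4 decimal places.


original_size = n_symbols * orig_bits = 9740 * 8 = 77920 bits
compressed_size = n_symbols * avg_code_len = 9740 * 5.2 = 50648.0 bits
ratio = original_size / compressed_size = 77920 / 50648.0 = 1.5385

Compression ratio = 1.5385


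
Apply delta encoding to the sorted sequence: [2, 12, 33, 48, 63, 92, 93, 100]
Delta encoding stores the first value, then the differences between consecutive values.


First value: 2
Deltas:
  12 - 2 = 10
  33 - 12 = 21
  48 - 33 = 15
  63 - 48 = 15
  92 - 63 = 29
  93 - 92 = 1
  100 - 93 = 7


Delta encoded: [2, 10, 21, 15, 15, 29, 1, 7]


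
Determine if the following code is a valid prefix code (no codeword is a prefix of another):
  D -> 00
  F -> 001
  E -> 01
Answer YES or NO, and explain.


Checking each pair (does one codeword prefix another?):
  D='00' vs F='001': prefix -- VIOLATION

NO -- this is NOT a valid prefix code. D (00) is a prefix of F (001).


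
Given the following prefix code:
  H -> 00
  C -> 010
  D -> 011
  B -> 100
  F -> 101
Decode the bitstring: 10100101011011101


Decoding step by step:
Bits 101 -> F
Bits 00 -> H
Bits 101 -> F
Bits 011 -> D
Bits 011 -> D
Bits 101 -> F


Decoded message: FHFDDF


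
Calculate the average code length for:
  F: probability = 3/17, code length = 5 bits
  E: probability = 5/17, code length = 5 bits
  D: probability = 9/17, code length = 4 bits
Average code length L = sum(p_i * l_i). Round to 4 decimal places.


Weighted contributions p_i * l_i:
  F: (3/17) * 5 = 15/17
  E: (5/17) * 5 = 25/17
  D: (9/17) * 4 = 36/17
Sum = (15 + 25 + 36)/17 = 76/17

L = 76/17 = 4.4706 bits/symbol


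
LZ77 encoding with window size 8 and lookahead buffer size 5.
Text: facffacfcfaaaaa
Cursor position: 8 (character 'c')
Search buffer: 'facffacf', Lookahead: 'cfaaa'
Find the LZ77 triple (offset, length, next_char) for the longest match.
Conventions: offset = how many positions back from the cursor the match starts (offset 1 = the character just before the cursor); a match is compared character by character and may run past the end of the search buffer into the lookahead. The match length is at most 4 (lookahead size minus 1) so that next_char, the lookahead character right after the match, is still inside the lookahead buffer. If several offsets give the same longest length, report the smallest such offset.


Try each offset into the search buffer:
  offset=1 (pos 7, char 'f'): match length 0
  offset=2 (pos 6, char 'c'): match length 2
  offset=3 (pos 5, char 'a'): match length 0
  offset=4 (pos 4, char 'f'): match length 0
  offset=5 (pos 3, char 'f'): match length 0
  offset=6 (pos 2, char 'c'): match length 2
  offset=7 (pos 1, char 'a'): match length 0
  offset=8 (pos 0, char 'f'): match length 0
Longest match has length 2, found at offsets 2, 6; take the smallest, offset 2.
next_char = character at position 8 + 2 = 10 -> 'a'

Best match: offset=2, length=2 (matching 'cf' starting at position 6)
LZ77 triple: (2, 2, 'a')


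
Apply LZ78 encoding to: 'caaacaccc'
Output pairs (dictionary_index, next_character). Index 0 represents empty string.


LZ78 encoding steps:
Dictionary: {0: ''}
Step 1: w='' (idx 0), next='c' -> output (0, 'c'), add 'c' as idx 1
Step 2: w='' (idx 0), next='a' -> output (0, 'a'), add 'a' as idx 2
Step 3: w='a' (idx 2), next='a' -> output (2, 'a'), add 'aa' as idx 3
Step 4: w='c' (idx 1), next='a' -> output (1, 'a'), add 'ca' as idx 4
Step 5: w='c' (idx 1), next='c' -> output (1, 'c'), add 'cc' as idx 5
Step 6: w='c' (idx 1), end of input -> output (1, '')


Encoded: [(0, 'c'), (0, 'a'), (2, 'a'), (1, 'a'), (1, 'c'), (1, '')]


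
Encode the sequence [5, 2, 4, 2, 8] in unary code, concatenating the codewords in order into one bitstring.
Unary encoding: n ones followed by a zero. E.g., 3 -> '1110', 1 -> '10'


Encode each number as n ones followed by a terminating 0:
  5 -> 111110 (6 bits)
  2 -> 110 (3 bits)
  4 -> 11110 (5 bits)
  2 -> 110 (3 bits)
  8 -> 111111110 (9 bits)
Total length = 6 + 3 + 5 + 3 + 9 = 26 bits.

Unary([5, 2, 4, 2, 8]) = 11111011011110110111111110 (26 bits)


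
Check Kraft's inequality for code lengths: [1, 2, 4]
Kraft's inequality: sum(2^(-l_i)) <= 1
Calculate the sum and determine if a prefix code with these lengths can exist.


Sum = 2^(-1) + 2^(-2) + 2^(-4)
    = 0.5 + 0.25 + 0.0625
    = 13/16 = 0.8125
Since 0.8125 <= 1, Kraft's inequality IS satisfied.
A prefix code with these lengths CAN exist.

Kraft sum = 0.8125. Satisfied.


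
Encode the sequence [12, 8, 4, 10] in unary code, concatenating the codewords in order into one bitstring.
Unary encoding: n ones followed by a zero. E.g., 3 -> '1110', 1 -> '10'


Encode each number as n ones followed by a terminating 0:
  12 -> 1111111111110 (13 bits)
  8 -> 111111110 (9 bits)
  4 -> 11110 (5 bits)
  10 -> 11111111110 (11 bits)
Total length = 13 + 9 + 5 + 11 = 38 bits.

Unary([12, 8, 4, 10]) = 11111111111101111111101111011111111110 (38 bits)


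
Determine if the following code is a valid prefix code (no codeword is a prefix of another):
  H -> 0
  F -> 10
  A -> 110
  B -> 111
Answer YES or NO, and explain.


Checking each pair (does one codeword prefix another?):
  H='0' vs F='10': no prefix
  H='0' vs A='110': no prefix
  H='0' vs B='111': no prefix
  F='10' vs H='0': no prefix
  F='10' vs A='110': no prefix
  F='10' vs B='111': no prefix
  A='110' vs H='0': no prefix
  A='110' vs F='10': no prefix
  A='110' vs B='111': no prefix
  B='111' vs H='0': no prefix
  B='111' vs F='10': no prefix
  B='111' vs A='110': no prefix
No violation found over all pairs.

YES -- this is a valid prefix code. No codeword is a prefix of any other codeword.
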